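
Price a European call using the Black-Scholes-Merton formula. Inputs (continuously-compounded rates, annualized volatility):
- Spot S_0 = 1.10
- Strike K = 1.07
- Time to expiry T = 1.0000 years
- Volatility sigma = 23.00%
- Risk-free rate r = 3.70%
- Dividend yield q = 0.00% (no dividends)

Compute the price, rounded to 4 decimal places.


Answer: Price = 0.1358

Derivation:
d1 = (ln(S/K) + (r - q + 0.5*sigma^2) * T) / (sigma * sqrt(T)) = 0.39609361
d2 = d1 - sigma * sqrt(T) = 0.16609361
exp(-rT) = 0.96367614; exp(-qT) = 1.00000000
C = S_0 * exp(-qT) * N(d1) - K * exp(-rT) * N(d2)
N(d1) = 0.65398202; N(d2) = 0.56595836
C = 1.1000 * 1.00000000 * 0.65398202 - 1.0700 * 0.96367614 * 0.56595836 = 0.1358


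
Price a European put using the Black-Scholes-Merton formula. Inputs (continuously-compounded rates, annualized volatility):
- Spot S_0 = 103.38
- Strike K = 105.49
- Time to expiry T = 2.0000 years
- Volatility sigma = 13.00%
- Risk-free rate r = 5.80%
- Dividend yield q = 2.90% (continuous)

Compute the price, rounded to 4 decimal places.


d1 = (ln(S/K) + (r - q + 0.5*sigma^2) * T) / (sigma * sqrt(T)) = 0.29750353
d2 = d1 - sigma * sqrt(T) = 0.11365576
exp(-rT) = 0.89047522; exp(-qT) = 0.94364995
P = K * exp(-rT) * N(-d2) - S_0 * exp(-qT) * N(-d1)
N(-d1) = 0.38304106; N(-d2) = 0.45475534
P = 105.4900 * 0.89047522 * 0.45475534 - 103.3800 * 0.94364995 * 0.38304106 = 5.3506

Answer: Price = 5.3506


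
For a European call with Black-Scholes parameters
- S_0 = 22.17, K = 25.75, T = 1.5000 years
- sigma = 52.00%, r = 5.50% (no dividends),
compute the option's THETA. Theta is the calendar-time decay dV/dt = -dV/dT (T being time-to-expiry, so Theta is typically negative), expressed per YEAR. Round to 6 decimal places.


Answer: Theta = -2.273440

Derivation:
d1 = 0.2129256589; d2 = -0.4239416743
phi(d1) = 0.3900005220; exp(-qT) = 1.0000000000; exp(-rT) = 0.9208114379
Theta = -S*exp(-qT)*phi(d1)*sigma/(2*sqrt(T)) - r*K*exp(-rT)*N(d2) + q*S*exp(-qT)*N(d1)
N(d1) = 0.5843075258; N(d2) = 0.3358041752; sqrt(T) = 1.2247448714
Term 1 = -22.1700 * 1.0000000000 * 0.3900005220 * 0.5200 / (2 * 1.2247448714) = -1.8355177975
Term 2 = -0.0550 * 25.7500 * 0.9208114379 * 0.3358041752 = -0.4379219559
Term 3 = 0 (no dividend yield, q = 0)
Theta = -1.8355177975 + (-0.4379219559) + (0.0000000000) = -2.273440


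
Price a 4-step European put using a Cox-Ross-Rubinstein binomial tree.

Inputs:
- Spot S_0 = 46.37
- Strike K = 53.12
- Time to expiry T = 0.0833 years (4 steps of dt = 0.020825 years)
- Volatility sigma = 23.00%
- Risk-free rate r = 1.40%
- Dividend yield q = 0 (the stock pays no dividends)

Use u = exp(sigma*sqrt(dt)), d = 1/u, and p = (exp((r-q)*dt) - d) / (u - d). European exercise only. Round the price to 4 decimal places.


dt = T/N = 0.020825
u = exp(sigma*sqrt(dt)) = 1.033748; d = 1/u = 0.967354
p = (exp((r-q)*dt) - d) / (u - d) = 0.496095
Discount per step: exp(-r*dt) = 0.999708
Stock lattice S(k, i) with i counting down-moves:
  k=0: S(0,0) = 46.3700
  k=1: S(1,0) = 47.9349; S(1,1) = 44.8562
  k=2: S(2,0) = 49.5526; S(2,1) = 46.3700; S(2,2) = 43.3918
  k=3: S(3,0) = 51.2249; S(3,1) = 47.9349; S(3,2) = 44.8562; S(3,3) = 41.9752
  k=4: S(4,0) = 52.9536; S(4,1) = 49.5526; S(4,2) = 46.3700; S(4,3) = 43.3918; S(4,4) = 40.6049
Terminal payoffs V(N, i) = max(K - S_T, 0):
  V(4,0) = 0.166366; V(4,1) = 3.567402; V(4,2) = 6.750000; V(4,3) = 9.728191; V(4,4) = 12.515102
Backward induction: V(k, i) = exp(-r*dt) * [p * V(k+1, i) + (1-p) * V(k+1, i+1)].
  V(3,0) = exp(-r*dt) * [p*0.166366 + (1-p)*3.567402] = 1.879617
  V(3,1) = exp(-r*dt) * [p*3.567402 + (1-p)*6.750000] = 5.169622
  V(3,2) = exp(-r*dt) * [p*6.750000 + (1-p)*9.728191] = 8.248320
  V(3,3) = exp(-r*dt) * [p*9.728191 + (1-p)*12.515102] = 11.129284
  V(2,0) = exp(-r*dt) * [p*1.879617 + (1-p)*5.169622] = 3.536436
  V(2,1) = exp(-r*dt) * [p*5.169622 + (1-p)*8.248320] = 6.719035
  V(2,2) = exp(-r*dt) * [p*8.248320 + (1-p)*11.129284] = 9.697225
  V(1,0) = exp(-r*dt) * [p*3.536436 + (1-p)*6.719035] = 5.138666
  V(1,1) = exp(-r*dt) * [p*6.719035 + (1-p)*9.697225] = 8.217364
  V(0,0) = exp(-r*dt) * [p*5.138666 + (1-p)*8.217364] = 6.688088

Answer: Price = V(0,0) = 6.6881


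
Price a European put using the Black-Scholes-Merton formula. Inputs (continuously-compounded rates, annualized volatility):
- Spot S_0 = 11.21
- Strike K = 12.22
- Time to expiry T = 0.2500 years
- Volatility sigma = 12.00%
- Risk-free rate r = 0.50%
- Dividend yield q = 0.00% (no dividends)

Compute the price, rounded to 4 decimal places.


d1 = (ln(S/K) + (r - q + 0.5*sigma^2) * T) / (sigma * sqrt(T)) = -1.38696194
d2 = d1 - sigma * sqrt(T) = -1.44696194
exp(-rT) = 0.99875078; exp(-qT) = 1.00000000
P = K * exp(-rT) * N(-d2) - S_0 * exp(-qT) * N(-d1)
N(-d1) = 0.91727332; N(-d2) = 0.92604621
P = 12.2200 * 0.99875078 * 0.92604621 - 11.2100 * 1.00000000 * 0.91727332 = 1.0195

Answer: Price = 1.0195


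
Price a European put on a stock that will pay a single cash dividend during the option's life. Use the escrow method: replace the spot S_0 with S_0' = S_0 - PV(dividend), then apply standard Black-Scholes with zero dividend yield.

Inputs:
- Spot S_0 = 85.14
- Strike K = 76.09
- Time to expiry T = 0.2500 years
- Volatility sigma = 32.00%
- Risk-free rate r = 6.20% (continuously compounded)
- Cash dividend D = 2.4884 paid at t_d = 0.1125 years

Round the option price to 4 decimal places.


Answer: Price = 2.0684

Derivation:
PV(D) = D * exp(-r * t_d) = 2.4884 * 0.99304927 = 2.47110380
S_0' = S_0 - PV(D) = 85.1400 - 2.47110380 = 82.66889620
d1 = (ln(S_0'/K) + (r + sigma^2/2)*T) / (sigma*sqrt(T)) = 0.69516611
d2 = d1 - sigma*sqrt(T) = 0.53516611
exp(-rT) = 0.98461951
N(-d1) = 0.24347561; N(-d2) = 0.29626750
P = K * exp(-rT) * N(-d2) - S_0' * N(-d1) = 76.0900 * 0.98461951 * 0.29626750 - 82.66889620 * 0.24347561 = 2.0684


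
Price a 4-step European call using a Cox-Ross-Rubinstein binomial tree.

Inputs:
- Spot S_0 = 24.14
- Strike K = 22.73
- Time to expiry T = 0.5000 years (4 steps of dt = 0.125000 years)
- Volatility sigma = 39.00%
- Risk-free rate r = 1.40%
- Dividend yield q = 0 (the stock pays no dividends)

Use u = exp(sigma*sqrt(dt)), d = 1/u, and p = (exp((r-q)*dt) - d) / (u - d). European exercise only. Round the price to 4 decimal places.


Answer: Price = V(0,0) = 3.4669

Derivation:
dt = T/N = 0.125000
u = exp(sigma*sqrt(dt)) = 1.147844; d = 1/u = 0.871198
p = (exp((r-q)*dt) - d) / (u - d) = 0.471914
Discount per step: exp(-r*dt) = 0.998252
Stock lattice S(k, i) with i counting down-moves:
  k=0: S(0,0) = 24.1400
  k=1: S(1,0) = 27.7090; S(1,1) = 21.0307
  k=2: S(2,0) = 31.8056; S(2,1) = 24.1400; S(2,2) = 18.3219
  k=3: S(3,0) = 36.5079; S(3,1) = 27.7090; S(3,2) = 21.0307; S(3,3) = 15.9620
  k=4: S(4,0) = 41.9054; S(4,1) = 31.8056; S(4,2) = 24.1400; S(4,3) = 18.3219; S(4,4) = 13.9061
Terminal payoffs V(N, i) = max(S_T - K, 0):
  V(4,0) = 19.175350; V(4,1) = 9.075584; V(4,2) = 1.410000; V(4,3) = 0.000000; V(4,4) = 0.000000
Backward induction: V(k, i) = exp(-r*dt) * [p * V(k+1, i) + (1-p) * V(k+1, i+1)].
  V(3,0) = exp(-r*dt) * [p*19.175350 + (1-p)*9.075584] = 13.817606
  V(3,1) = exp(-r*dt) * [p*9.075584 + (1-p)*1.410000] = 5.018709
  V(3,2) = exp(-r*dt) * [p*1.410000 + (1-p)*0.000000] = 0.664236
  V(3,3) = exp(-r*dt) * [p*0.000000 + (1-p)*0.000000] = 0.000000
  V(2,0) = exp(-r*dt) * [p*13.817606 + (1-p)*5.018709] = 9.155000
  V(2,1) = exp(-r*dt) * [p*5.018709 + (1-p)*0.664236] = 2.714420
  V(2,2) = exp(-r*dt) * [p*0.664236 + (1-p)*0.000000] = 0.312914
  V(1,0) = exp(-r*dt) * [p*9.155000 + (1-p)*2.714420] = 5.743761
  V(1,1) = exp(-r*dt) * [p*2.714420 + (1-p)*0.312914] = 1.443691
  V(0,0) = exp(-r*dt) * [p*5.743761 + (1-p)*1.443691] = 3.466883


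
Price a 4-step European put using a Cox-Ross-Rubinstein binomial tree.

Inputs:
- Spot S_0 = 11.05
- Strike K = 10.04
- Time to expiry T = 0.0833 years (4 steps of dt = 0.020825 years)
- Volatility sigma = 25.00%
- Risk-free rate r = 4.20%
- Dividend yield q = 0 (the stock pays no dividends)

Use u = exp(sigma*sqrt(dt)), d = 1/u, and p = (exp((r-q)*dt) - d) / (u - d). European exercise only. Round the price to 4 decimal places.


dt = T/N = 0.020825
u = exp(sigma*sqrt(dt)) = 1.036736; d = 1/u = 0.964566
p = (exp((r-q)*dt) - d) / (u - d) = 0.503106
Discount per step: exp(-r*dt) = 0.999126
Stock lattice S(k, i) with i counting down-moves:
  k=0: S(0,0) = 11.0500
  k=1: S(1,0) = 11.4559; S(1,1) = 10.6585
  k=2: S(2,0) = 11.8768; S(2,1) = 11.0500; S(2,2) = 10.2808
  k=3: S(3,0) = 12.3131; S(3,1) = 11.4559; S(3,2) = 10.6585; S(3,3) = 9.9165
  k=4: S(4,0) = 12.7654; S(4,1) = 11.8768; S(4,2) = 11.0500; S(4,3) = 10.2808; S(4,4) = 9.5651
Terminal payoffs V(N, i) = max(K - S_T, 0):
  V(4,0) = 0.000000; V(4,1) = 0.000000; V(4,2) = 0.000000; V(4,3) = 0.000000; V(4,4) = 0.474894
Backward induction: V(k, i) = exp(-r*dt) * [p * V(k+1, i) + (1-p) * V(k+1, i+1)].
  V(3,0) = exp(-r*dt) * [p*0.000000 + (1-p)*0.000000] = 0.000000
  V(3,1) = exp(-r*dt) * [p*0.000000 + (1-p)*0.000000] = 0.000000
  V(3,2) = exp(-r*dt) * [p*0.000000 + (1-p)*0.000000] = 0.000000
  V(3,3) = exp(-r*dt) * [p*0.000000 + (1-p)*0.474894] = 0.235765
  V(2,0) = exp(-r*dt) * [p*0.000000 + (1-p)*0.000000] = 0.000000
  V(2,1) = exp(-r*dt) * [p*0.000000 + (1-p)*0.000000] = 0.000000
  V(2,2) = exp(-r*dt) * [p*0.000000 + (1-p)*0.235765] = 0.117048
  V(1,0) = exp(-r*dt) * [p*0.000000 + (1-p)*0.000000] = 0.000000
  V(1,1) = exp(-r*dt) * [p*0.000000 + (1-p)*0.117048] = 0.058110
  V(0,0) = exp(-r*dt) * [p*0.000000 + (1-p)*0.058110] = 0.028849

Answer: Price = V(0,0) = 0.0288


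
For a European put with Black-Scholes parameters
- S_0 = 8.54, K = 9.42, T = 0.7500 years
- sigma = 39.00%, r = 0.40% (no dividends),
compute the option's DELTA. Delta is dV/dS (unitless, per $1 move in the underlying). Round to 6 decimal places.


Answer: Delta = -0.544833

Derivation:
d1 = -0.1126175905; d2 = -0.4503674980
phi(d1) = 0.3964204478; exp(-qT) = 1.0000000000; exp(-rT) = 0.9970044955
N(-d1) = 0.5448331307
Delta = -exp(-qT) * N(-d1) = -1.0000000000 * 0.5448331307 = -0.544833


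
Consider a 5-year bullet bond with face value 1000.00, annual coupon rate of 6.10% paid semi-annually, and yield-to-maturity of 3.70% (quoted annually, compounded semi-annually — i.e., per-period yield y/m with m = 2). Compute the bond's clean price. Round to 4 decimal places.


Answer: Price = 1108.6419

Derivation:
Coupon per period c = face * coupon_rate / m = 30.500000
Periods per year m = 2; per-period yield y/m = 0.018500
Number of cashflows N = 10
Cashflows (t years, CF_t, discount factor 1/(1+y/m)^(m*t), PV):
  t = 0.5000: CF_t = 30.500000, DF = 0.981836, PV = 29.945999
  t = 1.0000: CF_t = 30.500000, DF = 0.964002, PV = 29.402061
  t = 1.5000: CF_t = 30.500000, DF = 0.946492, PV = 28.868003
  t = 2.0000: CF_t = 30.500000, DF = 0.929300, PV = 28.343645
  t = 2.5000: CF_t = 30.500000, DF = 0.912420, PV = 27.828812
  t = 3.0000: CF_t = 30.500000, DF = 0.895847, PV = 27.323331
  t = 3.5000: CF_t = 30.500000, DF = 0.879575, PV = 26.827031
  t = 4.0000: CF_t = 30.500000, DF = 0.863598, PV = 26.339745
  t = 4.5000: CF_t = 30.500000, DF = 0.847912, PV = 25.861311
  t = 5.0000: CF_t = 1030.500000, DF = 0.832510, PV = 857.901965
Price P = sum_t PV_t = 1108.641904


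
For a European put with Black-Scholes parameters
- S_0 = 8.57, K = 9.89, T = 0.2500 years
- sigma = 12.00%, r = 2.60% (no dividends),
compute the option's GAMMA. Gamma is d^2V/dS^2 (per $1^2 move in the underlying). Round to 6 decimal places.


d1 = -2.2492735504; d2 = -2.3092735504
phi(d1) = 0.0317915647; exp(-qT) = 1.0000000000; exp(-rT) = 0.9935210793
Gamma = exp(-qT) * phi(d1) / (S * sigma * sqrt(T)) = 1.0000000000 * 0.0317915647 / (8.5700 * 0.1200 * 0.5000000000) = 0.061827

Answer: Gamma = 0.061827


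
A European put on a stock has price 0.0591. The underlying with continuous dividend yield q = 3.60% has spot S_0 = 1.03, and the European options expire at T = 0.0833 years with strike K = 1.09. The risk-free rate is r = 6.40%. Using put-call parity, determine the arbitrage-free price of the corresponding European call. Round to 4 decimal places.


Answer: Call price = 0.0018

Derivation:
Put-call parity: C - P = S_0 * exp(-qT) - K * exp(-rT).
S_0 * exp(-qT) = 1.0300 * 0.99700569 = 1.02691586
K * exp(-rT) = 1.0900 * 0.99468299 = 1.08420445
C = P + S*exp(-qT) - K*exp(-rT)
C = 0.0591 + 1.02691586 - 1.08420445 = 0.0018


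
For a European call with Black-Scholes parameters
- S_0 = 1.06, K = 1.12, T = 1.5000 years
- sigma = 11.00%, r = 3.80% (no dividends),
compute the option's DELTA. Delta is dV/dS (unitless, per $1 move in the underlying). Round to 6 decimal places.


d1 = 0.0817626524; d2 = -0.0529592834
phi(d1) = 0.3976110158; exp(-qT) = 1.0000000000; exp(-rT) = 0.9445940694
N(d1) = 0.5325822722
Delta = exp(-qT) * N(d1) = 1.0000000000 * 0.5325822722 = 0.532582

Answer: Delta = 0.532582


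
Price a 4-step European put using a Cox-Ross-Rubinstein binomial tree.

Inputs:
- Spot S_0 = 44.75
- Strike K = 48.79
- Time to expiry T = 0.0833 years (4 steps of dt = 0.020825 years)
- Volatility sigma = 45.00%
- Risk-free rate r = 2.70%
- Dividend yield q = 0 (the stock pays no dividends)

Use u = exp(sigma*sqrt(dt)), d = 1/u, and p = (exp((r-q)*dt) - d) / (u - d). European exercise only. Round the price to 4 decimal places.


dt = T/N = 0.020825
u = exp(sigma*sqrt(dt)) = 1.067094; d = 1/u = 0.937125
p = (exp((r-q)*dt) - d) / (u - d) = 0.488098
Discount per step: exp(-r*dt) = 0.999438
Stock lattice S(k, i) with i counting down-moves:
  k=0: S(0,0) = 44.7500
  k=1: S(1,0) = 47.7524; S(1,1) = 41.9363
  k=2: S(2,0) = 50.9563; S(2,1) = 44.7500; S(2,2) = 39.2996
  k=3: S(3,0) = 54.3752; S(3,1) = 47.7524; S(3,2) = 41.9363; S(3,3) = 36.8286
  k=4: S(4,0) = 58.0234; S(4,1) = 50.9563; S(4,2) = 44.7500; S(4,3) = 39.2996; S(4,4) = 34.5130
Terminal payoffs V(N, i) = max(K - S_T, 0):
  V(4,0) = 0.000000; V(4,1) = 0.000000; V(4,2) = 4.040000; V(4,3) = 9.490428; V(4,4) = 14.277009
Backward induction: V(k, i) = exp(-r*dt) * [p * V(k+1, i) + (1-p) * V(k+1, i+1)].
  V(3,0) = exp(-r*dt) * [p*0.000000 + (1-p)*0.000000] = 0.000000
  V(3,1) = exp(-r*dt) * [p*0.000000 + (1-p)*4.040000] = 2.066920
  V(3,2) = exp(-r*dt) * [p*4.040000 + (1-p)*9.490428] = 6.826244
  V(3,3) = exp(-r*dt) * [p*9.490428 + (1-p)*14.277009] = 11.933975
  V(2,0) = exp(-r*dt) * [p*0.000000 + (1-p)*2.066920] = 1.057465
  V(2,1) = exp(-r*dt) * [p*2.066920 + (1-p)*6.826244] = 4.500694
  V(2,2) = exp(-r*dt) * [p*6.826244 + (1-p)*11.933975] = 9.435592
  V(1,0) = exp(-r*dt) * [p*1.057465 + (1-p)*4.500694] = 2.818474
  V(1,1) = exp(-r*dt) * [p*4.500694 + (1-p)*9.435592] = 7.022926
  V(0,0) = exp(-r*dt) * [p*2.818474 + (1-p)*7.022926] = 4.967946

Answer: Price = V(0,0) = 4.9679


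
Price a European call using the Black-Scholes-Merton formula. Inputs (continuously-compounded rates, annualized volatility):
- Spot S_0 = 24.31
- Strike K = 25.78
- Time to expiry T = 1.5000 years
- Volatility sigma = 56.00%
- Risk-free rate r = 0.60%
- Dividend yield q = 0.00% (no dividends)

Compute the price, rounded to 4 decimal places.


Answer: Price = 6.0872

Derivation:
d1 = (ln(S/K) + (r - q + 0.5*sigma^2) * T) / (sigma * sqrt(T)) = 0.27044815
d2 = d1 - sigma * sqrt(T) = -0.41540898
exp(-rT) = 0.99104038; exp(-qT) = 1.00000000
C = S_0 * exp(-qT) * N(d1) - K * exp(-rT) * N(d2)
N(d1) = 0.60659225; N(d2) = 0.33892127
C = 24.3100 * 1.00000000 * 0.60659225 - 25.7800 * 0.99104038 * 0.33892127 = 6.0872


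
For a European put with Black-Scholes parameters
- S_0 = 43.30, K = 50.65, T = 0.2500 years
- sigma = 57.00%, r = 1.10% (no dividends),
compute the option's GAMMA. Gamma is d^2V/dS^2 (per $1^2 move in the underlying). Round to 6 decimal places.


d1 = -0.3979792831; d2 = -0.6829792831
phi(d1) = 0.3685671760; exp(-qT) = 1.0000000000; exp(-rT) = 0.9972537778
Gamma = exp(-qT) * phi(d1) / (S * sigma * sqrt(T)) = 1.0000000000 * 0.3685671760 / (43.3000 * 0.5700 * 0.5000000000) = 0.029866

Answer: Gamma = 0.029866


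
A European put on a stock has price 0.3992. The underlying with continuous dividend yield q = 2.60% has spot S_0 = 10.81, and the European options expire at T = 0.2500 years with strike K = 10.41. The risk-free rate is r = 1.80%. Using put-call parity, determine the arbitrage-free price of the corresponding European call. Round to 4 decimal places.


Answer: Call price = 0.7759

Derivation:
Put-call parity: C - P = S_0 * exp(-qT) - K * exp(-rT).
S_0 * exp(-qT) = 10.8100 * 0.99352108 = 10.73996287
K * exp(-rT) = 10.4100 * 0.99551011 = 10.36326024
C = P + S*exp(-qT) - K*exp(-rT)
C = 0.3992 + 10.73996287 - 10.36326024 = 0.7759


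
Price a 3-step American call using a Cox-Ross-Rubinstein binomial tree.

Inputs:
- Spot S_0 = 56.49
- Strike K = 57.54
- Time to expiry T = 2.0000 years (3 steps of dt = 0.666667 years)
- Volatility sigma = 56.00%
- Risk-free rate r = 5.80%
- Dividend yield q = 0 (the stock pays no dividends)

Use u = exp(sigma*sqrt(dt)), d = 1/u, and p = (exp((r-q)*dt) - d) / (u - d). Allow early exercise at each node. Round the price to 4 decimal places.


Answer: Price = V(0,0) = 20.5402

Derivation:
dt = T/N = 0.666667
u = exp(sigma*sqrt(dt)) = 1.579705; d = 1/u = 0.633030
p = (exp((r-q)*dt) - d) / (u - d) = 0.429286
Discount per step: exp(-r*dt) = 0.962071
Stock lattice S(k, i) with i counting down-moves:
  k=0: S(0,0) = 56.4900
  k=1: S(1,0) = 89.2375; S(1,1) = 35.7598
  k=2: S(2,0) = 140.9690; S(2,1) = 56.4900; S(2,2) = 22.6370
  k=3: S(3,0) = 222.6894; S(3,1) = 89.2375; S(3,2) = 35.7598; S(3,3) = 14.3299
Terminal payoffs V(N, i) = max(S_T - K, 0):
  V(3,0) = 165.149380; V(3,1) = 31.697532; V(3,2) = 0.000000; V(3,3) = 0.000000
Backward induction: V(k, i) = exp(-r*dt) * [p * V(k+1, i) + (1-p) * V(k+1, i+1)]; then take max(V_cont, immediate exercise) for American.
  V(2,0) = exp(-r*dt) * [p*165.149380 + (1-p)*31.697532] = 85.611386; exercise = 83.428971; V(2,0) = max -> 85.611386
  V(2,1) = exp(-r*dt) * [p*31.697532 + (1-p)*0.000000] = 13.091196; exercise = 0.000000; V(2,1) = max -> 13.091196
  V(2,2) = exp(-r*dt) * [p*0.000000 + (1-p)*0.000000] = 0.000000; exercise = 0.000000; V(2,2) = max -> 0.000000
  V(1,0) = exp(-r*dt) * [p*85.611386 + (1-p)*13.091196] = 42.545766; exercise = 31.697532; V(1,0) = max -> 42.545766
  V(1,1) = exp(-r*dt) * [p*13.091196 + (1-p)*0.000000] = 5.406712; exercise = 0.000000; V(1,1) = max -> 5.406712
  V(0,0) = exp(-r*dt) * [p*42.545766 + (1-p)*5.406712] = 20.540207; exercise = 0.000000; V(0,0) = max -> 20.540207


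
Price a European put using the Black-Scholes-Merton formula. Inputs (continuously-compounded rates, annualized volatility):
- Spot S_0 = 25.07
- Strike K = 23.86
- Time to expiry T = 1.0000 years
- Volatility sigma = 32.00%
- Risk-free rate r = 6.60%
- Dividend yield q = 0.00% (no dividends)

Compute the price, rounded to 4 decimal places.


d1 = (ln(S/K) + (r - q + 0.5*sigma^2) * T) / (sigma * sqrt(T)) = 0.52083905
d2 = d1 - sigma * sqrt(T) = 0.20083905
exp(-rT) = 0.93613086; exp(-qT) = 1.00000000
P = K * exp(-rT) * N(-d2) - S_0 * exp(-qT) * N(-d1)
N(-d1) = 0.30123945; N(-d2) = 0.42041221
P = 23.8600 * 0.93613086 * 0.42041221 - 25.0700 * 1.00000000 * 0.30123945 = 1.8383

Answer: Price = 1.8383


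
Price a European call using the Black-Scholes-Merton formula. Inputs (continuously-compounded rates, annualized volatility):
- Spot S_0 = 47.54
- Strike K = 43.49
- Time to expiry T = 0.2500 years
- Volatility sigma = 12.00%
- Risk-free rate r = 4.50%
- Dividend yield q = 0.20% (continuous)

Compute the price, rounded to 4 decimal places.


Answer: Price = 4.5670

Derivation:
d1 = (ln(S/K) + (r - q + 0.5*sigma^2) * T) / (sigma * sqrt(T)) = 1.69317392
d2 = d1 - sigma * sqrt(T) = 1.63317392
exp(-rT) = 0.98881304; exp(-qT) = 0.99950012
C = S_0 * exp(-qT) * N(d1) - K * exp(-rT) * N(d2)
N(d1) = 0.95478882; N(d2) = 0.94878379
C = 47.5400 * 0.99950012 * 0.95478882 - 43.4900 * 0.98881304 * 0.94878379 = 4.5670


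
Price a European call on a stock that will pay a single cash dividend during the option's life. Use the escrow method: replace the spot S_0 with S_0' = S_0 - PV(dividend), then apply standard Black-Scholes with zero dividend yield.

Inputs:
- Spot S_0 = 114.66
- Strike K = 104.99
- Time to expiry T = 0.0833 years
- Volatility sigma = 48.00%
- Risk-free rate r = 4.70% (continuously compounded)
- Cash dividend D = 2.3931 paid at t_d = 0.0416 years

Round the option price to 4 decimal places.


Answer: Price = 10.6009

Derivation:
PV(D) = D * exp(-r * t_d) = 2.3931 * 0.99804671 = 2.38842558
S_0' = S_0 - PV(D) = 114.6600 - 2.38842558 = 112.27157442
d1 = (ln(S_0'/K) + (r + sigma^2/2)*T) / (sigma*sqrt(T)) = 0.58155755
d2 = d1 - sigma*sqrt(T) = 0.44302121
exp(-rT) = 0.99609255
N(d1) = 0.71956763; N(d2) = 0.67112480
C = S_0' * N(d1) - K * exp(-rT) * N(d2) = 112.27157442 * 0.71956763 - 104.9900 * 0.99609255 * 0.67112480 = 10.6009


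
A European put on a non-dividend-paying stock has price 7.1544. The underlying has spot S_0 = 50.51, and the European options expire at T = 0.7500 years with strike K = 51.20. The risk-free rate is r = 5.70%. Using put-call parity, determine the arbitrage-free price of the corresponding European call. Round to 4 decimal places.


Answer: Call price = 8.6071

Derivation:
Put-call parity: C - P = S_0 * exp(-qT) - K * exp(-rT).
S_0 * exp(-qT) = 50.5100 * 1.00000000 = 50.51000000
K * exp(-rT) = 51.2000 * 0.95815090 = 49.05732597
C = P + S*exp(-qT) - K*exp(-rT)
C = 7.1544 + 50.51000000 - 49.05732597 = 8.6071


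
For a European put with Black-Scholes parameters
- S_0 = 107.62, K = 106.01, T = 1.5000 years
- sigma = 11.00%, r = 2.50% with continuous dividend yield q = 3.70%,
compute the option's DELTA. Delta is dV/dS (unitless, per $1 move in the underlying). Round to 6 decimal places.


Answer: Delta = -0.455789

Derivation:
d1 = 0.0456352912; d2 = -0.0890866446
phi(d1) = 0.3985270820; exp(-qT) = 0.9460120237; exp(-rT) = 0.9631944177
N(-d1) = 0.4818004701
Delta = -exp(-qT) * N(-d1) = -0.9460120237 * 0.4818004701 = -0.455789


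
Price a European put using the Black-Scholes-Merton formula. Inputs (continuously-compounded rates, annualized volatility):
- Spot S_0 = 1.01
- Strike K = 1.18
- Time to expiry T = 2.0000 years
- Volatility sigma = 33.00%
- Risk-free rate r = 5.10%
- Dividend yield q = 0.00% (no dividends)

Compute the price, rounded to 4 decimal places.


Answer: Price = 0.2205

Derivation:
d1 = (ln(S/K) + (r - q + 0.5*sigma^2) * T) / (sigma * sqrt(T)) = 0.11857086
d2 = d1 - sigma * sqrt(T) = -0.34811961
exp(-rT) = 0.90302955; exp(-qT) = 1.00000000
P = K * exp(-rT) * N(-d2) - S_0 * exp(-qT) * N(-d1)
N(-d1) = 0.45280768; N(-d2) = 0.63612482
P = 1.1800 * 0.90302955 * 0.63612482 - 1.0100 * 1.00000000 * 0.45280768 = 0.2205


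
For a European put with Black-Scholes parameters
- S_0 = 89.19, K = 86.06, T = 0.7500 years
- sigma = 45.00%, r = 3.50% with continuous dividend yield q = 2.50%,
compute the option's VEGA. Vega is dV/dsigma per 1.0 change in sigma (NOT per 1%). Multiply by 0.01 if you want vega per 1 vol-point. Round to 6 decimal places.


d1 = 0.3057690603; d2 = -0.0839423714
phi(d1) = 0.3807219759; exp(-qT) = 0.9814246877; exp(-rT) = 0.9740915363
Vega = S * exp(-qT) * phi(d1) * sqrt(T) = 89.1900 * 0.9814246877 * 0.3807219759 * 0.8660254038 = 28.861023

Answer: Vega = 28.861023


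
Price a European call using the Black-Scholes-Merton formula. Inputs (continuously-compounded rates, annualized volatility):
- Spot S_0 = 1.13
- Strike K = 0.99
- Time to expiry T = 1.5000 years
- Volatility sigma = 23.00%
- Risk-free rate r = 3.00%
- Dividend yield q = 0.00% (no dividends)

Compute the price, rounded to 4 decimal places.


d1 = (ln(S/K) + (r - q + 0.5*sigma^2) * T) / (sigma * sqrt(T)) = 0.77014431
d2 = d1 - sigma * sqrt(T) = 0.48845299
exp(-rT) = 0.95599748; exp(-qT) = 1.00000000
C = S_0 * exp(-qT) * N(d1) - K * exp(-rT) * N(d2)
N(d1) = 0.77939285; N(d2) = 0.68738549
C = 1.1300 * 1.00000000 * 0.77939285 - 0.9900 * 0.95599748 * 0.68738549 = 0.2301

Answer: Price = 0.2301


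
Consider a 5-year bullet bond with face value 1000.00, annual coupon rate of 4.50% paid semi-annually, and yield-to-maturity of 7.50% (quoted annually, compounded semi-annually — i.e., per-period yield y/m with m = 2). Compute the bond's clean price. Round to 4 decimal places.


Answer: Price = 876.8082

Derivation:
Coupon per period c = face * coupon_rate / m = 22.500000
Periods per year m = 2; per-period yield y/m = 0.037500
Number of cashflows N = 10
Cashflows (t years, CF_t, discount factor 1/(1+y/m)^(m*t), PV):
  t = 0.5000: CF_t = 22.500000, DF = 0.963855, PV = 21.686747
  t = 1.0000: CF_t = 22.500000, DF = 0.929017, PV = 20.902889
  t = 1.5000: CF_t = 22.500000, DF = 0.895438, PV = 20.147363
  t = 2.0000: CF_t = 22.500000, DF = 0.863073, PV = 19.419145
  t = 2.5000: CF_t = 22.500000, DF = 0.831878, PV = 18.717248
  t = 3.0000: CF_t = 22.500000, DF = 0.801810, PV = 18.040721
  t = 3.5000: CF_t = 22.500000, DF = 0.772829, PV = 17.388647
  t = 4.0000: CF_t = 22.500000, DF = 0.744895, PV = 16.760141
  t = 4.5000: CF_t = 22.500000, DF = 0.717971, PV = 16.154353
  t = 5.0000: CF_t = 1022.500000, DF = 0.692020, PV = 707.590939
Price P = sum_t PV_t = 876.808191


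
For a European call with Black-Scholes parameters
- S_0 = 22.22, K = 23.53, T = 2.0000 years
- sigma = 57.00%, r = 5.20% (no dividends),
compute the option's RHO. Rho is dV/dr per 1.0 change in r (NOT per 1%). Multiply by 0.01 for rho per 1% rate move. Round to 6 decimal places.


Answer: Rho = 15.480709

Derivation:
d1 = 0.4610045698; d2 = -0.3450971608
phi(d1) = 0.3587243044; exp(-qT) = 1.0000000000; exp(-rT) = 0.9012252974
N(d2) = 0.3650106639
Rho = K*T*exp(-rT)*N(d2) = 23.5300 * 2.0000 * 0.9012252974 * 0.3650106639 = 15.480709


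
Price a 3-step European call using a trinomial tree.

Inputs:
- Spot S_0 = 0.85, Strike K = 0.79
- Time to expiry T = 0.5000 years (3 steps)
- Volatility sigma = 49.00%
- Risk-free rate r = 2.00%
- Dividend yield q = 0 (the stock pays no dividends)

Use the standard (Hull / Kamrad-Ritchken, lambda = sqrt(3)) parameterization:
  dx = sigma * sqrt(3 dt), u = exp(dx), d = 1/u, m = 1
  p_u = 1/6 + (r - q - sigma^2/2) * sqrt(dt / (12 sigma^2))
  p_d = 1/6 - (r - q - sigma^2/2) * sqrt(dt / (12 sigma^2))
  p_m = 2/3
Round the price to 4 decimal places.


dt = T/N = 0.166667; dx = sigma*sqrt(3*dt) = 0.346482
u = exp(dx) = 1.414084; d = 1/u = 0.707171
p_u = 0.142603, p_m = 0.666667, p_d = 0.190730
Discount per step: exp(-r*dt) = 0.996672
Stock lattice S(k, j) with j the centered position index:
  k=0: S(0,+0) = 0.8500
  k=1: S(1,-1) = 0.6011; S(1,+0) = 0.8500; S(1,+1) = 1.2020
  k=2: S(2,-2) = 0.4251; S(2,-1) = 0.6011; S(2,+0) = 0.8500; S(2,+1) = 1.2020; S(2,+2) = 1.6997
  k=3: S(3,-3) = 0.3006; S(3,-2) = 0.4251; S(3,-1) = 0.6011; S(3,+0) = 0.8500; S(3,+1) = 1.2020; S(3,+2) = 1.6997; S(3,+3) = 2.4035
Terminal payoffs V(N, j) = max(S_T - K, 0):
  V(3,-3) = 0.000000; V(3,-2) = 0.000000; V(3,-1) = 0.000000; V(3,+0) = 0.060000; V(3,+1) = 0.411972; V(3,+2) = 0.909690; V(3,+3) = 1.613505
Backward induction: V(k, j) = exp(-r*dt) * [p_u * V(k+1, j+1) + p_m * V(k+1, j) + p_d * V(k+1, j-1)]
  V(2,-2) = exp(-r*dt) * [p_u*0.000000 + p_m*0.000000 + p_d*0.000000] = 0.000000
  V(2,-1) = exp(-r*dt) * [p_u*0.060000 + p_m*0.000000 + p_d*0.000000] = 0.008528
  V(2,+0) = exp(-r*dt) * [p_u*0.411972 + p_m*0.060000 + p_d*0.000000] = 0.098420
  V(2,+1) = exp(-r*dt) * [p_u*0.909690 + p_m*0.411972 + p_d*0.060000] = 0.414433
  V(2,+2) = exp(-r*dt) * [p_u*1.613505 + p_m*0.909690 + p_d*0.411972] = 0.912081
  V(1,-1) = exp(-r*dt) * [p_u*0.098420 + p_m*0.008528 + p_d*0.000000] = 0.019655
  V(1,+0) = exp(-r*dt) * [p_u*0.414433 + p_m*0.098420 + p_d*0.008528] = 0.125919
  V(1,+1) = exp(-r*dt) * [p_u*0.912081 + p_m*0.414433 + p_d*0.098420] = 0.423711
  V(0,+0) = exp(-r*dt) * [p_u*0.423711 + p_m*0.125919 + p_d*0.019655] = 0.147624

Answer: Price = V(0,0) = 0.1476


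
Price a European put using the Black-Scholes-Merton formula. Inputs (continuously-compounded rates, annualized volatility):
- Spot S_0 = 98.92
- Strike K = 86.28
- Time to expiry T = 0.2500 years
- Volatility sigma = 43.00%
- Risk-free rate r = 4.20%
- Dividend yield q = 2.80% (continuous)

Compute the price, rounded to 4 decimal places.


d1 = (ln(S/K) + (r - q + 0.5*sigma^2) * T) / (sigma * sqrt(T)) = 0.75965638
d2 = d1 - sigma * sqrt(T) = 0.54465638
exp(-rT) = 0.98955493; exp(-qT) = 0.99302444
P = K * exp(-rT) * N(-d2) - S_0 * exp(-qT) * N(-d1)
N(-d1) = 0.22373001; N(-d2) = 0.29299494
P = 86.2800 * 0.98955493 * 0.29299494 - 98.9200 * 0.99302444 * 0.22373001 = 3.0386

Answer: Price = 3.0386


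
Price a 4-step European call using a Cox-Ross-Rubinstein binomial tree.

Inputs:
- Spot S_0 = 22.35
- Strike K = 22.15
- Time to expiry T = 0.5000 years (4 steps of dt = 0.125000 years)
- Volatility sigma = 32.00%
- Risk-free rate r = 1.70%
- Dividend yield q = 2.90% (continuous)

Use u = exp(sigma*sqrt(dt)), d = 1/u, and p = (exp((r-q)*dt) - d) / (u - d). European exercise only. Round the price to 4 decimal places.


Answer: Price = V(0,0) = 1.9308

Derivation:
dt = T/N = 0.125000
u = exp(sigma*sqrt(dt)) = 1.119785; d = 1/u = 0.893028
p = (exp((r-q)*dt) - d) / (u - d) = 0.465136
Discount per step: exp(-r*dt) = 0.997877
Stock lattice S(k, i) with i counting down-moves:
  k=0: S(0,0) = 22.3500
  k=1: S(1,0) = 25.0272; S(1,1) = 19.9592
  k=2: S(2,0) = 28.0251; S(2,1) = 22.3500; S(2,2) = 17.8241
  k=3: S(3,0) = 31.3821; S(3,1) = 25.0272; S(3,2) = 19.9592; S(3,3) = 15.9174
  k=4: S(4,0) = 35.1412; S(4,1) = 28.0251; S(4,2) = 22.3500; S(4,3) = 17.8241; S(4,4) = 14.2147
Terminal payoffs V(N, i) = max(S_T - K, 0):
  V(4,0) = 12.991215; V(4,1) = 5.875099; V(4,2) = 0.200000; V(4,3) = 0.000000; V(4,4) = 0.000000
Backward induction: V(k, i) = exp(-r*dt) * [p * V(k+1, i) + (1-p) * V(k+1, i+1)].
  V(3,0) = exp(-r*dt) * [p*12.991215 + (1-p)*5.875099] = 9.165562
  V(3,1) = exp(-r*dt) * [p*5.875099 + (1-p)*0.200000] = 2.833664
  V(3,2) = exp(-r*dt) * [p*0.200000 + (1-p)*0.000000] = 0.092830
  V(3,3) = exp(-r*dt) * [p*0.000000 + (1-p)*0.000000] = 0.000000
  V(2,0) = exp(-r*dt) * [p*9.165562 + (1-p)*2.833664] = 5.766589
  V(2,1) = exp(-r*dt) * [p*2.833664 + (1-p)*0.092830] = 1.364787
  V(2,2) = exp(-r*dt) * [p*0.092830 + (1-p)*0.000000] = 0.043087
  V(1,0) = exp(-r*dt) * [p*5.766589 + (1-p)*1.364787] = 3.404979
  V(1,1) = exp(-r*dt) * [p*1.364787 + (1-p)*0.043087] = 0.656460
  V(0,0) = exp(-r*dt) * [p*3.404979 + (1-p)*0.656460] = 1.930788


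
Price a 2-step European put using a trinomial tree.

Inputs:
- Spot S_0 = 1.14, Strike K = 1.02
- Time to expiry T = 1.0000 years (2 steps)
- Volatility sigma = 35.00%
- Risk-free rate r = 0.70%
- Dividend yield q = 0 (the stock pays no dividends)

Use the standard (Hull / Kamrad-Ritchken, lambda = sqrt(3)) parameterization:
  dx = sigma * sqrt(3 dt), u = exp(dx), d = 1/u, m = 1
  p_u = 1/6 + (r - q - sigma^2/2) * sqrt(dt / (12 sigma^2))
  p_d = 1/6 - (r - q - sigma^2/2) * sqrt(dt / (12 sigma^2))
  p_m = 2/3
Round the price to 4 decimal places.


dt = T/N = 0.500000; dx = sigma*sqrt(3*dt) = 0.428661
u = exp(dx) = 1.535200; d = 1/u = 0.651381
p_u = 0.135027, p_m = 0.666667, p_d = 0.198306
Discount per step: exp(-r*dt) = 0.996506
Stock lattice S(k, j) with j the centered position index:
  k=0: S(0,+0) = 1.1400
  k=1: S(1,-1) = 0.7426; S(1,+0) = 1.1400; S(1,+1) = 1.7501
  k=2: S(2,-2) = 0.4837; S(2,-1) = 0.7426; S(2,+0) = 1.1400; S(2,+1) = 1.7501; S(2,+2) = 2.6868
Terminal payoffs V(N, j) = max(K - S_T, 0):
  V(2,-2) = 0.536301; V(2,-1) = 0.277426; V(2,+0) = 0.000000; V(2,+1) = 0.000000; V(2,+2) = 0.000000
Backward induction: V(k, j) = exp(-r*dt) * [p_u * V(k+1, j+1) + p_m * V(k+1, j) + p_d * V(k+1, j-1)]
  V(1,-1) = exp(-r*dt) * [p_u*0.000000 + p_m*0.277426 + p_d*0.536301] = 0.290284
  V(1,+0) = exp(-r*dt) * [p_u*0.000000 + p_m*0.000000 + p_d*0.277426] = 0.054823
  V(1,+1) = exp(-r*dt) * [p_u*0.000000 + p_m*0.000000 + p_d*0.000000] = 0.000000
  V(0,+0) = exp(-r*dt) * [p_u*0.000000 + p_m*0.054823 + p_d*0.290284] = 0.093785

Answer: Price = V(0,0) = 0.0938


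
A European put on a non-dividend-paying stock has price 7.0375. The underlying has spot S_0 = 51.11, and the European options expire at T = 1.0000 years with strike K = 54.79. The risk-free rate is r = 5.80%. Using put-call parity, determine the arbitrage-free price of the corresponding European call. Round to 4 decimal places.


Answer: Call price = 6.4449

Derivation:
Put-call parity: C - P = S_0 * exp(-qT) - K * exp(-rT).
S_0 * exp(-qT) = 51.1100 * 1.00000000 = 51.11000000
K * exp(-rT) = 54.7900 * 0.94364995 = 51.70258062
C = P + S*exp(-qT) - K*exp(-rT)
C = 7.0375 + 51.11000000 - 51.70258062 = 6.4449


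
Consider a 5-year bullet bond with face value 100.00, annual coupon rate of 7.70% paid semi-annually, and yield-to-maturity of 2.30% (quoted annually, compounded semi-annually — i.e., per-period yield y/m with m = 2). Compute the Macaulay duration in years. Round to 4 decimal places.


Coupon per period c = face * coupon_rate / m = 3.850000
Periods per year m = 2; per-period yield y/m = 0.011500
Number of cashflows N = 10
Cashflows (t years, CF_t, discount factor 1/(1+y/m)^(m*t), PV):
  t = 0.5000: CF_t = 3.850000, DF = 0.988631, PV = 3.806228
  t = 1.0000: CF_t = 3.850000, DF = 0.977391, PV = 3.762954
  t = 1.5000: CF_t = 3.850000, DF = 0.966279, PV = 3.720172
  t = 2.0000: CF_t = 3.850000, DF = 0.955293, PV = 3.677877
  t = 2.5000: CF_t = 3.850000, DF = 0.944432, PV = 3.636062
  t = 3.0000: CF_t = 3.850000, DF = 0.933694, PV = 3.594723
  t = 3.5000: CF_t = 3.850000, DF = 0.923079, PV = 3.553853
  t = 4.0000: CF_t = 3.850000, DF = 0.912584, PV = 3.513449
  t = 4.5000: CF_t = 3.850000, DF = 0.902209, PV = 3.473504
  t = 5.0000: CF_t = 103.850000, DF = 0.891951, PV = 92.629140
Price P = sum_t PV_t = 125.367962
Macaulay numerator sum_t t * PV_t:
  t * PV_t at t = 0.5000: 1.903114
  t * PV_t at t = 1.0000: 3.762954
  t * PV_t at t = 1.5000: 5.580259
  t * PV_t at t = 2.0000: 7.355754
  t * PV_t at t = 2.5000: 9.090155
  t * PV_t at t = 3.0000: 10.784168
  t * PV_t at t = 3.5000: 12.438487
  t * PV_t at t = 4.0000: 14.053795
  t * PV_t at t = 4.5000: 15.630766
  t * PV_t at t = 5.0000: 463.145698
Macaulay duration D = (sum_t t * PV_t) / P = 543.745151 / 125.367962 = 4.337194

Answer: Macaulay duration = 4.3372 years


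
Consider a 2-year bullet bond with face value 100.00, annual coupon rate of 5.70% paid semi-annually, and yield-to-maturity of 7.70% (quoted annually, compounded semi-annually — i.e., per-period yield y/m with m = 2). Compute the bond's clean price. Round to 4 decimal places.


Answer: Price = 96.3572

Derivation:
Coupon per period c = face * coupon_rate / m = 2.850000
Periods per year m = 2; per-period yield y/m = 0.038500
Number of cashflows N = 4
Cashflows (t years, CF_t, discount factor 1/(1+y/m)^(m*t), PV):
  t = 0.5000: CF_t = 2.850000, DF = 0.962927, PV = 2.744343
  t = 1.0000: CF_t = 2.850000, DF = 0.927229, PV = 2.642603
  t = 1.5000: CF_t = 2.850000, DF = 0.892854, PV = 2.544634
  t = 2.0000: CF_t = 102.850000, DF = 0.859754, PV = 88.425656
Price P = sum_t PV_t = 96.357236


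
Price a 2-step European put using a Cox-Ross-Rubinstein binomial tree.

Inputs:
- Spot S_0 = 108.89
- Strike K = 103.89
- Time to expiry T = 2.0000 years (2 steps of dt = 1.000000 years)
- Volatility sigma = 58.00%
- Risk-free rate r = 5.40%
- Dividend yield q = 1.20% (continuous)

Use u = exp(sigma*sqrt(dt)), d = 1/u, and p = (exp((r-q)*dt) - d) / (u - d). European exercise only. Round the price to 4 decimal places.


Answer: Price = V(0,0) = 23.0003

Derivation:
dt = T/N = 1.000000
u = exp(sigma*sqrt(dt)) = 1.786038; d = 1/u = 0.559898
p = (exp((r-q)*dt) - d) / (u - d) = 0.393916
Discount per step: exp(-r*dt) = 0.947432
Stock lattice S(k, i) with i counting down-moves:
  k=0: S(0,0) = 108.8900
  k=1: S(1,0) = 194.4817; S(1,1) = 60.9673
  k=2: S(2,0) = 347.3518; S(2,1) = 108.8900; S(2,2) = 34.1355
Terminal payoffs V(N, i) = max(K - S_T, 0):
  V(2,0) = 0.000000; V(2,1) = 0.000000; V(2,2) = 69.754490
Backward induction: V(k, i) = exp(-r*dt) * [p * V(k+1, i) + (1-p) * V(k+1, i+1)].
  V(1,0) = exp(-r*dt) * [p*0.000000 + (1-p)*0.000000] = 0.000000
  V(1,1) = exp(-r*dt) * [p*0.000000 + (1-p)*69.754490] = 40.054667
  V(0,0) = exp(-r*dt) * [p*0.000000 + (1-p)*40.054667] = 23.000331


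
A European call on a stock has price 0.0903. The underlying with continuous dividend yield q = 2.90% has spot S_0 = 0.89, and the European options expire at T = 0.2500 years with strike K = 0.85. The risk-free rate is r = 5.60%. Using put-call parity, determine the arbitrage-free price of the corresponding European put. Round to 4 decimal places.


Put-call parity: C - P = S_0 * exp(-qT) - K * exp(-rT).
S_0 * exp(-qT) = 0.8900 * 0.99277622 = 0.88357083
K * exp(-rT) = 0.8500 * 0.98609754 = 0.83818291
P = C - S*exp(-qT) + K*exp(-rT)
P = 0.0903 - 0.88357083 + 0.83818291 = 0.0449

Answer: Put price = 0.0449


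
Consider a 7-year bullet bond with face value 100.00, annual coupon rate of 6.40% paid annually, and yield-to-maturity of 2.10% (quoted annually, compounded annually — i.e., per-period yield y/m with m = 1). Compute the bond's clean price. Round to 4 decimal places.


Answer: Price = 127.7229

Derivation:
Coupon per period c = face * coupon_rate / m = 6.400000
Periods per year m = 1; per-period yield y/m = 0.021000
Number of cashflows N = 7
Cashflows (t years, CF_t, discount factor 1/(1+y/m)^(m*t), PV):
  t = 1.0000: CF_t = 6.400000, DF = 0.979432, PV = 6.268364
  t = 2.0000: CF_t = 6.400000, DF = 0.959287, PV = 6.139436
  t = 3.0000: CF_t = 6.400000, DF = 0.939556, PV = 6.013160
  t = 4.0000: CF_t = 6.400000, DF = 0.920231, PV = 5.889481
  t = 5.0000: CF_t = 6.400000, DF = 0.901304, PV = 5.768345
  t = 6.0000: CF_t = 6.400000, DF = 0.882766, PV = 5.649702
  t = 7.0000: CF_t = 106.400000, DF = 0.864609, PV = 91.994409
Price P = sum_t PV_t = 127.722897


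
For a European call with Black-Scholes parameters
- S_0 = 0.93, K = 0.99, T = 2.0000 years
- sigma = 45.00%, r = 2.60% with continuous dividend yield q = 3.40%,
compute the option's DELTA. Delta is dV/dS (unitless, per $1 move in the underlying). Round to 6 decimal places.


d1 = 0.1948152140; d2 = -0.4415808891
phi(d1) = 0.3914431374; exp(-qT) = 0.9342604736; exp(-rT) = 0.9493288668
N(d1) = 0.5772311943
Delta = exp(-qT) * N(d1) = 0.9342604736 * 0.5772311943 = 0.539284

Answer: Delta = 0.539284


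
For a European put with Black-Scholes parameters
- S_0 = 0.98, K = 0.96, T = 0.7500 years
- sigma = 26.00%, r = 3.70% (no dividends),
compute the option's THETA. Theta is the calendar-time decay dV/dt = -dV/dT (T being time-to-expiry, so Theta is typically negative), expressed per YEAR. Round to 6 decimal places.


Answer: Theta = -0.039758

Derivation:
d1 = 0.3273988485; d2 = 0.1022322436
phi(d1) = 0.3781238331; exp(-qT) = 1.0000000000; exp(-rT) = 0.9726314943
Theta = -S*exp(-qT)*phi(d1)*sigma/(2*sqrt(T)) + r*K*exp(-rT)*N(-d2) - q*S*exp(-qT)*N(-d1)
N(-d1) = 0.3716831186; N(-d2) = 0.4592861676; sqrt(T) = 0.8660254038
Term 1 = -0.9800 * 1.0000000000 * 0.3781238331 * 0.2600 / (2 * 0.8660254038) = -0.0556253617
Term 2 = 0.0370 * 0.9600 * 0.9726314943 * 0.4592861676 = 0.0158673591
Term 3 = 0 (no dividend yield, q = 0)
Theta = -0.0556253617 + (0.0158673591) + (0.0000000000) = -0.039758


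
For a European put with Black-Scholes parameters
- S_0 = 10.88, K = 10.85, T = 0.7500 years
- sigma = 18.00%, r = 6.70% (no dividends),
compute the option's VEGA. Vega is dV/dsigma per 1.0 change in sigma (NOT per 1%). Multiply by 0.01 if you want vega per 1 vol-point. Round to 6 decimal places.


Answer: Vega = 3.444507

Derivation:
d1 = 0.4180090455; d2 = 0.2621244729
phi(d1) = 0.3655675088; exp(-qT) = 1.0000000000; exp(-rT) = 0.9509916469
Vega = S * exp(-qT) * phi(d1) * sqrt(T) = 10.8800 * 1.0000000000 * 0.3655675088 * 0.8660254038 = 3.444507


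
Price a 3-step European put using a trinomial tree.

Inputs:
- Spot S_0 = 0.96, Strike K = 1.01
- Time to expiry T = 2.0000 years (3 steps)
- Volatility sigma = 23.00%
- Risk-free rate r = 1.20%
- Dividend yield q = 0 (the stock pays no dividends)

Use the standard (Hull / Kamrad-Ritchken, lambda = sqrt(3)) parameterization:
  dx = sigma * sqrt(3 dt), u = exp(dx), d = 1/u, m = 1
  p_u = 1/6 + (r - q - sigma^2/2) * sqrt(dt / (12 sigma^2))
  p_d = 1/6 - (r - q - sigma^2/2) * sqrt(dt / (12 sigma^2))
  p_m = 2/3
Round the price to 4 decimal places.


Answer: Price = V(0,0) = 0.1358

Derivation:
dt = T/N = 0.666667; dx = sigma*sqrt(3*dt) = 0.325269
u = exp(dx) = 1.384403; d = 1/u = 0.722333
p_u = 0.151858, p_m = 0.666667, p_d = 0.181475
Discount per step: exp(-r*dt) = 0.992032
Stock lattice S(k, j) with j the centered position index:
  k=0: S(0,+0) = 0.9600
  k=1: S(1,-1) = 0.6934; S(1,+0) = 0.9600; S(1,+1) = 1.3290
  k=2: S(2,-2) = 0.5009; S(2,-1) = 0.6934; S(2,+0) = 0.9600; S(2,+1) = 1.3290; S(2,+2) = 1.8399
  k=3: S(3,-3) = 0.3618; S(3,-2) = 0.5009; S(3,-1) = 0.6934; S(3,+0) = 0.9600; S(3,+1) = 1.3290; S(3,+2) = 1.8399; S(3,+3) = 2.5472
Terminal payoffs V(N, j) = max(K - S_T, 0):
  V(3,-3) = 0.648188; V(3,-2) = 0.509106; V(3,-1) = 0.316560; V(3,+0) = 0.050000; V(3,+1) = 0.000000; V(3,+2) = 0.000000; V(3,+3) = 0.000000
Backward induction: V(k, j) = exp(-r*dt) * [p_u * V(k+1, j+1) + p_m * V(k+1, j) + p_d * V(k+1, j-1)]
  V(2,-2) = exp(-r*dt) * [p_u*0.316560 + p_m*0.509106 + p_d*0.648188] = 0.501081
  V(2,-1) = exp(-r*dt) * [p_u*0.050000 + p_m*0.316560 + p_d*0.509106] = 0.308545
  V(2,+0) = exp(-r*dt) * [p_u*0.000000 + p_m*0.050000 + p_d*0.316560] = 0.090058
  V(2,+1) = exp(-r*dt) * [p_u*0.000000 + p_m*0.000000 + p_d*0.050000] = 0.009001
  V(2,+2) = exp(-r*dt) * [p_u*0.000000 + p_m*0.000000 + p_d*0.000000] = 0.000000
  V(1,-1) = exp(-r*dt) * [p_u*0.090058 + p_m*0.308545 + p_d*0.501081] = 0.307834
  V(1,+0) = exp(-r*dt) * [p_u*0.009001 + p_m*0.090058 + p_d*0.308545] = 0.116463
  V(1,+1) = exp(-r*dt) * [p_u*0.000000 + p_m*0.009001 + p_d*0.090058] = 0.022166
  V(0,+0) = exp(-r*dt) * [p_u*0.022166 + p_m*0.116463 + p_d*0.307834] = 0.135782
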